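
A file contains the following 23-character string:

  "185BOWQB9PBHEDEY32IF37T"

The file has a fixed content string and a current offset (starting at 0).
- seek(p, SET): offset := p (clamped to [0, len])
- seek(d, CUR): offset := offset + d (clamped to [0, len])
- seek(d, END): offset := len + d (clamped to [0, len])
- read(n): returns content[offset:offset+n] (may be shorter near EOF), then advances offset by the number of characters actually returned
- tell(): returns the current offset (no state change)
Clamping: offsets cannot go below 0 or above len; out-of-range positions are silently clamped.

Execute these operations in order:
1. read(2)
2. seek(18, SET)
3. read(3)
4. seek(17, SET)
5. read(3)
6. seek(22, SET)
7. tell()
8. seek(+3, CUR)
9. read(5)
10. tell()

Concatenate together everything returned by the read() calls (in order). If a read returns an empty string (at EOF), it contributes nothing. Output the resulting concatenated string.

After 1 (read(2)): returned '18', offset=2
After 2 (seek(18, SET)): offset=18
After 3 (read(3)): returned 'IF3', offset=21
After 4 (seek(17, SET)): offset=17
After 5 (read(3)): returned '2IF', offset=20
After 6 (seek(22, SET)): offset=22
After 7 (tell()): offset=22
After 8 (seek(+3, CUR)): offset=23
After 9 (read(5)): returned '', offset=23
After 10 (tell()): offset=23

Answer: 18IF32IF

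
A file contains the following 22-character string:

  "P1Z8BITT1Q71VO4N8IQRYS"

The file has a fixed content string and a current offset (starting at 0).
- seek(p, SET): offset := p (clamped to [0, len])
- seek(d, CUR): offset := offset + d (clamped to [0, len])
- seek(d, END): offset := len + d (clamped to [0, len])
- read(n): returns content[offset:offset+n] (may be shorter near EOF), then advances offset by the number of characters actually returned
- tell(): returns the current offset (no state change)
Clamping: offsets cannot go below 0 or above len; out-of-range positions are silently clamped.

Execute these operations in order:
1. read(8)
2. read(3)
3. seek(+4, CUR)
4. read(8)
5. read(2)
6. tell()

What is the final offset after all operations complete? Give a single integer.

After 1 (read(8)): returned 'P1Z8BITT', offset=8
After 2 (read(3)): returned '1Q7', offset=11
After 3 (seek(+4, CUR)): offset=15
After 4 (read(8)): returned 'N8IQRYS', offset=22
After 5 (read(2)): returned '', offset=22
After 6 (tell()): offset=22

Answer: 22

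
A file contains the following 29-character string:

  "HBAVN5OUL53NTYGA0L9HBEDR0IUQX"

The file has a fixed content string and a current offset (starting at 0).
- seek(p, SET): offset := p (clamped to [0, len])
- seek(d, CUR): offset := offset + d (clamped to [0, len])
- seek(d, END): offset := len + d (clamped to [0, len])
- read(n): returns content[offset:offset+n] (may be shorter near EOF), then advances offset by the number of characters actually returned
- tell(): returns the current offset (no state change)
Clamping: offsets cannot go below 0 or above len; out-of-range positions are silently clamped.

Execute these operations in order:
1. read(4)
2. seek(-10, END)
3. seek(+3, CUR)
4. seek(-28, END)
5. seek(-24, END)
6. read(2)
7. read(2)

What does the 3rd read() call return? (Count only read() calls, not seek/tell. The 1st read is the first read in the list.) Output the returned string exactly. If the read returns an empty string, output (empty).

After 1 (read(4)): returned 'HBAV', offset=4
After 2 (seek(-10, END)): offset=19
After 3 (seek(+3, CUR)): offset=22
After 4 (seek(-28, END)): offset=1
After 5 (seek(-24, END)): offset=5
After 6 (read(2)): returned '5O', offset=7
After 7 (read(2)): returned 'UL', offset=9

Answer: UL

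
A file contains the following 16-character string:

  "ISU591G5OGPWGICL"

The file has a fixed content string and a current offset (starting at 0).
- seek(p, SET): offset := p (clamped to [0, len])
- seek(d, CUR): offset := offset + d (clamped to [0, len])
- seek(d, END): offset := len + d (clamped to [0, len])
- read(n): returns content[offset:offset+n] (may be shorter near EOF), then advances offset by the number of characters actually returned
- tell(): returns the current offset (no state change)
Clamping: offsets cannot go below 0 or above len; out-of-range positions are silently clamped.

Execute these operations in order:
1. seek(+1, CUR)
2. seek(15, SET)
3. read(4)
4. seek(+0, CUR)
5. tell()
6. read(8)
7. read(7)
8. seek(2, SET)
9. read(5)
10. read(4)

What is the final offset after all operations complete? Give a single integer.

After 1 (seek(+1, CUR)): offset=1
After 2 (seek(15, SET)): offset=15
After 3 (read(4)): returned 'L', offset=16
After 4 (seek(+0, CUR)): offset=16
After 5 (tell()): offset=16
After 6 (read(8)): returned '', offset=16
After 7 (read(7)): returned '', offset=16
After 8 (seek(2, SET)): offset=2
After 9 (read(5)): returned 'U591G', offset=7
After 10 (read(4)): returned '5OGP', offset=11

Answer: 11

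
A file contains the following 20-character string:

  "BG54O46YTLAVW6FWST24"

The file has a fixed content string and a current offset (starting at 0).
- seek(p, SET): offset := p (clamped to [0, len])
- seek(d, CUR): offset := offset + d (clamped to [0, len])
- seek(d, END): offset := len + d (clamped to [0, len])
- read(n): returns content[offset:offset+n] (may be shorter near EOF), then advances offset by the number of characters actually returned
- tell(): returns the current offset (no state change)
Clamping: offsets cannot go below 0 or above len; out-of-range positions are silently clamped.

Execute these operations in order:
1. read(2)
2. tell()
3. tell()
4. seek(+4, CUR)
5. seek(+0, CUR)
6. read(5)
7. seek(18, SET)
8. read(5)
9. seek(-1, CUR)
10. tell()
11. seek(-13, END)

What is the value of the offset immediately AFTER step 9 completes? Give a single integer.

Answer: 19

Derivation:
After 1 (read(2)): returned 'BG', offset=2
After 2 (tell()): offset=2
After 3 (tell()): offset=2
After 4 (seek(+4, CUR)): offset=6
After 5 (seek(+0, CUR)): offset=6
After 6 (read(5)): returned '6YTLA', offset=11
After 7 (seek(18, SET)): offset=18
After 8 (read(5)): returned '24', offset=20
After 9 (seek(-1, CUR)): offset=19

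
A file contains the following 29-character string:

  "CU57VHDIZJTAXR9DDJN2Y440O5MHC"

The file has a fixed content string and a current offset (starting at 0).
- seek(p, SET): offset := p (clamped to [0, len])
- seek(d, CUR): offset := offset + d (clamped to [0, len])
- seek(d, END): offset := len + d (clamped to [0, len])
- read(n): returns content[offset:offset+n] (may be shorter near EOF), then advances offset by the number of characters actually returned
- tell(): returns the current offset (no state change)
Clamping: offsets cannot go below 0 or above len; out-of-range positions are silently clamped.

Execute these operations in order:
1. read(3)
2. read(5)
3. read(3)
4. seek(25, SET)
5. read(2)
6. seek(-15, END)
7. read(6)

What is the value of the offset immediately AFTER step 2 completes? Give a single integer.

After 1 (read(3)): returned 'CU5', offset=3
After 2 (read(5)): returned '7VHDI', offset=8

Answer: 8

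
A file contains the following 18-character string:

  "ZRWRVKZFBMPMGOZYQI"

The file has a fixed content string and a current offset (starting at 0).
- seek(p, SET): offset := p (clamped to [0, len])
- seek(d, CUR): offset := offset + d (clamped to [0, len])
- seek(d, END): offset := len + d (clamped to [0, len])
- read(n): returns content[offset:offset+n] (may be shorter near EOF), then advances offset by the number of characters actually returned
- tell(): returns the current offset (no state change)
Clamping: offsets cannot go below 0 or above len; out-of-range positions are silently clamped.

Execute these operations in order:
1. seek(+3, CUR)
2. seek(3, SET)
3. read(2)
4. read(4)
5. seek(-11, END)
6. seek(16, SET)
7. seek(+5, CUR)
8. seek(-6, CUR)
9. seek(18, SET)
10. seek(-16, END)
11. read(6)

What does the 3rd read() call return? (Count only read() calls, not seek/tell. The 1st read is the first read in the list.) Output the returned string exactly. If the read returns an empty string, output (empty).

After 1 (seek(+3, CUR)): offset=3
After 2 (seek(3, SET)): offset=3
After 3 (read(2)): returned 'RV', offset=5
After 4 (read(4)): returned 'KZFB', offset=9
After 5 (seek(-11, END)): offset=7
After 6 (seek(16, SET)): offset=16
After 7 (seek(+5, CUR)): offset=18
After 8 (seek(-6, CUR)): offset=12
After 9 (seek(18, SET)): offset=18
After 10 (seek(-16, END)): offset=2
After 11 (read(6)): returned 'WRVKZF', offset=8

Answer: WRVKZF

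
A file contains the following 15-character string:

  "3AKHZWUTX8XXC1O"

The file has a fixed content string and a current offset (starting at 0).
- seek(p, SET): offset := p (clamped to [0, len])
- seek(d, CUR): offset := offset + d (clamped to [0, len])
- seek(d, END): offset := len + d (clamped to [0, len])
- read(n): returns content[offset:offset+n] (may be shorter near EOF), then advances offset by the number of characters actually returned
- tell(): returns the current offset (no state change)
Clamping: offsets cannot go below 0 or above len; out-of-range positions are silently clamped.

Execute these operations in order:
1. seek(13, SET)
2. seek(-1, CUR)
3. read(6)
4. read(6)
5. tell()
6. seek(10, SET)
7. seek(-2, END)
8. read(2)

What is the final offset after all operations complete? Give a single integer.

After 1 (seek(13, SET)): offset=13
After 2 (seek(-1, CUR)): offset=12
After 3 (read(6)): returned 'C1O', offset=15
After 4 (read(6)): returned '', offset=15
After 5 (tell()): offset=15
After 6 (seek(10, SET)): offset=10
After 7 (seek(-2, END)): offset=13
After 8 (read(2)): returned '1O', offset=15

Answer: 15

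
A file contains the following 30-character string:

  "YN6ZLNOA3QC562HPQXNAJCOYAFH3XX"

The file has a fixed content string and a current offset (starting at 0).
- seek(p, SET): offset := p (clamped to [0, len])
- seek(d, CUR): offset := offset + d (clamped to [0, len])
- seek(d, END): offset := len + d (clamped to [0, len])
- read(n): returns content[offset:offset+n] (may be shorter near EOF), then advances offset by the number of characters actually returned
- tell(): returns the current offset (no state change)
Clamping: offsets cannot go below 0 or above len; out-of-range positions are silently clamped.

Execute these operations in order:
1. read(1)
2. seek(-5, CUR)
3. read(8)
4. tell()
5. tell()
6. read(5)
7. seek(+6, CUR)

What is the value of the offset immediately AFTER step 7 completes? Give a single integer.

After 1 (read(1)): returned 'Y', offset=1
After 2 (seek(-5, CUR)): offset=0
After 3 (read(8)): returned 'YN6ZLNOA', offset=8
After 4 (tell()): offset=8
After 5 (tell()): offset=8
After 6 (read(5)): returned '3QC56', offset=13
After 7 (seek(+6, CUR)): offset=19

Answer: 19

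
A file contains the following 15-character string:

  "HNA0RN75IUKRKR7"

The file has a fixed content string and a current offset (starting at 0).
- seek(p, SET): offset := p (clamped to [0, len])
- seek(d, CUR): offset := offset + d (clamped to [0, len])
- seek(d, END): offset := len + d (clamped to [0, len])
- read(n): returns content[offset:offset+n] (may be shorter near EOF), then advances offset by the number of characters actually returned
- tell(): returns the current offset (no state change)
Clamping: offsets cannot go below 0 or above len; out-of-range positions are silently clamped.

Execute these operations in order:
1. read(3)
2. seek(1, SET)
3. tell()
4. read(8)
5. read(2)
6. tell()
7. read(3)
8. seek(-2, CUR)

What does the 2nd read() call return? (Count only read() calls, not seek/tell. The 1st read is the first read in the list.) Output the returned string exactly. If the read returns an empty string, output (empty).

Answer: NA0RN75I

Derivation:
After 1 (read(3)): returned 'HNA', offset=3
After 2 (seek(1, SET)): offset=1
After 3 (tell()): offset=1
After 4 (read(8)): returned 'NA0RN75I', offset=9
After 5 (read(2)): returned 'UK', offset=11
After 6 (tell()): offset=11
After 7 (read(3)): returned 'RKR', offset=14
After 8 (seek(-2, CUR)): offset=12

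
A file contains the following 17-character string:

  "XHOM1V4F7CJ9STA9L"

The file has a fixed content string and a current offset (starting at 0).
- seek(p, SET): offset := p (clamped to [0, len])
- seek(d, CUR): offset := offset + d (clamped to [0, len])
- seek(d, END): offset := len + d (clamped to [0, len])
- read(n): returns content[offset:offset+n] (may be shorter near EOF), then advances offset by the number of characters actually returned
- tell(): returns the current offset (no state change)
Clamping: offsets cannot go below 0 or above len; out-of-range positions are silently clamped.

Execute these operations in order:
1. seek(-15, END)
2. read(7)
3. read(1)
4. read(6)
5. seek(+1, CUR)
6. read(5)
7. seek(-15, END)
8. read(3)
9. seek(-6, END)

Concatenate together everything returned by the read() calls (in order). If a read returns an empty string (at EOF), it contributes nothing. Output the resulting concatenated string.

Answer: OM1V4F7CJ9STA9OM1

Derivation:
After 1 (seek(-15, END)): offset=2
After 2 (read(7)): returned 'OM1V4F7', offset=9
After 3 (read(1)): returned 'C', offset=10
After 4 (read(6)): returned 'J9STA9', offset=16
After 5 (seek(+1, CUR)): offset=17
After 6 (read(5)): returned '', offset=17
After 7 (seek(-15, END)): offset=2
After 8 (read(3)): returned 'OM1', offset=5
After 9 (seek(-6, END)): offset=11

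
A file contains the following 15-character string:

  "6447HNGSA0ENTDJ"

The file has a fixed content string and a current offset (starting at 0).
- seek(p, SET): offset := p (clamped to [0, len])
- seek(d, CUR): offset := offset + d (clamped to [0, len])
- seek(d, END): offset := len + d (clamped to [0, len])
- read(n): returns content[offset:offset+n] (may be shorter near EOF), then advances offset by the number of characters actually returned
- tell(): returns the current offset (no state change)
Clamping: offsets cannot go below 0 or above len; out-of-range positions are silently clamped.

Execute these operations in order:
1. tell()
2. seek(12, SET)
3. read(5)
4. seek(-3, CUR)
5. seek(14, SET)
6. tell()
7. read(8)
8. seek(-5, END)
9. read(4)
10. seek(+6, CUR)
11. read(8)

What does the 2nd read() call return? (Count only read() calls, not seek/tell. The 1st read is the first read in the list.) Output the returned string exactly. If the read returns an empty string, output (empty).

After 1 (tell()): offset=0
After 2 (seek(12, SET)): offset=12
After 3 (read(5)): returned 'TDJ', offset=15
After 4 (seek(-3, CUR)): offset=12
After 5 (seek(14, SET)): offset=14
After 6 (tell()): offset=14
After 7 (read(8)): returned 'J', offset=15
After 8 (seek(-5, END)): offset=10
After 9 (read(4)): returned 'ENTD', offset=14
After 10 (seek(+6, CUR)): offset=15
After 11 (read(8)): returned '', offset=15

Answer: J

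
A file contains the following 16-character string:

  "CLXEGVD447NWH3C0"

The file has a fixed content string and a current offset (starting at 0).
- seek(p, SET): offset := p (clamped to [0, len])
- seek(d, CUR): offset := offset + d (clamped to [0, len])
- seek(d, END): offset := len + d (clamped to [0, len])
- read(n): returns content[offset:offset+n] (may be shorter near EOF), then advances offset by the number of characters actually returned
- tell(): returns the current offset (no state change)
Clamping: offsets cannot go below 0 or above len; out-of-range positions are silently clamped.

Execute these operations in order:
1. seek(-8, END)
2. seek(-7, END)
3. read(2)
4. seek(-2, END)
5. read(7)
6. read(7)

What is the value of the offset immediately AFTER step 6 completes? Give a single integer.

Answer: 16

Derivation:
After 1 (seek(-8, END)): offset=8
After 2 (seek(-7, END)): offset=9
After 3 (read(2)): returned '7N', offset=11
After 4 (seek(-2, END)): offset=14
After 5 (read(7)): returned 'C0', offset=16
After 6 (read(7)): returned '', offset=16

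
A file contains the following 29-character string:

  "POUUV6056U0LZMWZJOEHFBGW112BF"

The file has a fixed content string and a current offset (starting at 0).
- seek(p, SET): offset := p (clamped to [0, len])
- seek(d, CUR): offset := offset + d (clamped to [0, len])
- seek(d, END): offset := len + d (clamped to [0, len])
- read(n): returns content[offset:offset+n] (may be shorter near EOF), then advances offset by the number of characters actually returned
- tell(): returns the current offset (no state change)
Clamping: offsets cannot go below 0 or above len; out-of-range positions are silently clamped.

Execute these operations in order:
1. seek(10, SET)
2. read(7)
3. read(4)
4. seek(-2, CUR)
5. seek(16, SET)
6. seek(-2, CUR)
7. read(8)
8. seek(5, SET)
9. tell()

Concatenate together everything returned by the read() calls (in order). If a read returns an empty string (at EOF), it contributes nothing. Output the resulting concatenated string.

Answer: 0LZMWZJOEHFWZJOEHFB

Derivation:
After 1 (seek(10, SET)): offset=10
After 2 (read(7)): returned '0LZMWZJ', offset=17
After 3 (read(4)): returned 'OEHF', offset=21
After 4 (seek(-2, CUR)): offset=19
After 5 (seek(16, SET)): offset=16
After 6 (seek(-2, CUR)): offset=14
After 7 (read(8)): returned 'WZJOEHFB', offset=22
After 8 (seek(5, SET)): offset=5
After 9 (tell()): offset=5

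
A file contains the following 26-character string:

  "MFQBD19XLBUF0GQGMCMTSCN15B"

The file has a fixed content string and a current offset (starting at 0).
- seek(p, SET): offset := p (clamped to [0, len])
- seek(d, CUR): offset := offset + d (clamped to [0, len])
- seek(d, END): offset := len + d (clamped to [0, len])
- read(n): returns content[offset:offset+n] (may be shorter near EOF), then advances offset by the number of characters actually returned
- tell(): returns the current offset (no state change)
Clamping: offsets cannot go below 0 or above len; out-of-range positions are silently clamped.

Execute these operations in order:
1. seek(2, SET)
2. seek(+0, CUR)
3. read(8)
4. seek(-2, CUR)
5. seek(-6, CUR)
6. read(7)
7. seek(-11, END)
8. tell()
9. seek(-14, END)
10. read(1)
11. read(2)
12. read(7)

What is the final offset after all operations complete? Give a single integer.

After 1 (seek(2, SET)): offset=2
After 2 (seek(+0, CUR)): offset=2
After 3 (read(8)): returned 'QBD19XLB', offset=10
After 4 (seek(-2, CUR)): offset=8
After 5 (seek(-6, CUR)): offset=2
After 6 (read(7)): returned 'QBD19XL', offset=9
After 7 (seek(-11, END)): offset=15
After 8 (tell()): offset=15
After 9 (seek(-14, END)): offset=12
After 10 (read(1)): returned '0', offset=13
After 11 (read(2)): returned 'GQ', offset=15
After 12 (read(7)): returned 'GMCMTSC', offset=22

Answer: 22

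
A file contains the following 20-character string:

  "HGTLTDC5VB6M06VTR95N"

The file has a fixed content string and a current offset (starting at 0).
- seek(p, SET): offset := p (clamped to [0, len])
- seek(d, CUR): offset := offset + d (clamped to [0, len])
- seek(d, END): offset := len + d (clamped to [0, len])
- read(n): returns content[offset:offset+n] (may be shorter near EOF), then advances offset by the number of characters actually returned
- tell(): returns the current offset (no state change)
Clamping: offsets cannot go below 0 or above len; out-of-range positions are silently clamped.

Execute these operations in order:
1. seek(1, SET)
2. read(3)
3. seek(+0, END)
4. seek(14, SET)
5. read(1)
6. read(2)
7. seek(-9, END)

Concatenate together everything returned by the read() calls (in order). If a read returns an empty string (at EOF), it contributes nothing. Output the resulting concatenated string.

After 1 (seek(1, SET)): offset=1
After 2 (read(3)): returned 'GTL', offset=4
After 3 (seek(+0, END)): offset=20
After 4 (seek(14, SET)): offset=14
After 5 (read(1)): returned 'V', offset=15
After 6 (read(2)): returned 'TR', offset=17
After 7 (seek(-9, END)): offset=11

Answer: GTLVTR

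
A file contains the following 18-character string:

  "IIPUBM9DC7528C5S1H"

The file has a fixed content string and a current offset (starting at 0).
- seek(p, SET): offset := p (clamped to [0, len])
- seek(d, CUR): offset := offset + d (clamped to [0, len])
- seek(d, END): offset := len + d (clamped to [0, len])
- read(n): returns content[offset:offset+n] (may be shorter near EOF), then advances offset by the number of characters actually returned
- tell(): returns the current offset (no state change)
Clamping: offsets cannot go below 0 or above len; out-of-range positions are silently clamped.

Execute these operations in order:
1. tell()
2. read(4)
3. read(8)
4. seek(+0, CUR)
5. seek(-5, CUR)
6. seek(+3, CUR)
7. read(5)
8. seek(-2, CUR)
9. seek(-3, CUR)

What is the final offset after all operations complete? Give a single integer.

Answer: 10

Derivation:
After 1 (tell()): offset=0
After 2 (read(4)): returned 'IIPU', offset=4
After 3 (read(8)): returned 'BM9DC752', offset=12
After 4 (seek(+0, CUR)): offset=12
After 5 (seek(-5, CUR)): offset=7
After 6 (seek(+3, CUR)): offset=10
After 7 (read(5)): returned '528C5', offset=15
After 8 (seek(-2, CUR)): offset=13
After 9 (seek(-3, CUR)): offset=10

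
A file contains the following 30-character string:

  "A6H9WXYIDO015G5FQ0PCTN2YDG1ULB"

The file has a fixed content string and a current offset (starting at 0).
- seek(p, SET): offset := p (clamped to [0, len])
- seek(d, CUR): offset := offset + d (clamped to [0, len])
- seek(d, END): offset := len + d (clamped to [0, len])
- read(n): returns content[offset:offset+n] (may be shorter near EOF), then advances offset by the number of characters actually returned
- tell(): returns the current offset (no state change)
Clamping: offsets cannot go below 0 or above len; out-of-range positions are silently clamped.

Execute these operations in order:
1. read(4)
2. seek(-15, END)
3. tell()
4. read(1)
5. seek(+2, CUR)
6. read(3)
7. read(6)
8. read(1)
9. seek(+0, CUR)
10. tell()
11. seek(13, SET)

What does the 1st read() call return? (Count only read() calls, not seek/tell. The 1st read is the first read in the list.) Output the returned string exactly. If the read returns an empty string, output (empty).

After 1 (read(4)): returned 'A6H9', offset=4
After 2 (seek(-15, END)): offset=15
After 3 (tell()): offset=15
After 4 (read(1)): returned 'F', offset=16
After 5 (seek(+2, CUR)): offset=18
After 6 (read(3)): returned 'PCT', offset=21
After 7 (read(6)): returned 'N2YDG1', offset=27
After 8 (read(1)): returned 'U', offset=28
After 9 (seek(+0, CUR)): offset=28
After 10 (tell()): offset=28
After 11 (seek(13, SET)): offset=13

Answer: A6H9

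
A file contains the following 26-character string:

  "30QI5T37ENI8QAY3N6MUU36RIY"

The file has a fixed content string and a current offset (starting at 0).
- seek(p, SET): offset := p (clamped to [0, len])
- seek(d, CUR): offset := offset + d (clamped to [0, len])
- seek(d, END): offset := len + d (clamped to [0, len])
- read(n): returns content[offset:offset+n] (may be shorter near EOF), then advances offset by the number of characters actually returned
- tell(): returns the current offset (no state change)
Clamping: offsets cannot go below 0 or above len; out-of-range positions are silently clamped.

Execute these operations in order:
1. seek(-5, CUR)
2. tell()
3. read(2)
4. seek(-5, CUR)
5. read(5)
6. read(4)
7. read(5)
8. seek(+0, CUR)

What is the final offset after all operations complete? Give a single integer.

After 1 (seek(-5, CUR)): offset=0
After 2 (tell()): offset=0
After 3 (read(2)): returned '30', offset=2
After 4 (seek(-5, CUR)): offset=0
After 5 (read(5)): returned '30QI5', offset=5
After 6 (read(4)): returned 'T37E', offset=9
After 7 (read(5)): returned 'NI8QA', offset=14
After 8 (seek(+0, CUR)): offset=14

Answer: 14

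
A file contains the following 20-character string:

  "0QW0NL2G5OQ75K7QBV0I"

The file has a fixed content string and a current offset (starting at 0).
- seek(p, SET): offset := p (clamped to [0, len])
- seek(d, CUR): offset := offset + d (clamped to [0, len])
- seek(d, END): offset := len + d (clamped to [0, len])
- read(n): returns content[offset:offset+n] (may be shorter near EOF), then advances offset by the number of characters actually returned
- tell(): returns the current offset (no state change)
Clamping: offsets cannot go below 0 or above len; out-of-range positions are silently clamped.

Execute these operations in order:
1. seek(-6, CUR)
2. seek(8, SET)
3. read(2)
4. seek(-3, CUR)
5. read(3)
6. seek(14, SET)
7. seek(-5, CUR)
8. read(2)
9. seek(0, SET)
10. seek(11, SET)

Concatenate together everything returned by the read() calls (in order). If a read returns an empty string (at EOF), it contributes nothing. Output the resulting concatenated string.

Answer: 5OG5OOQ

Derivation:
After 1 (seek(-6, CUR)): offset=0
After 2 (seek(8, SET)): offset=8
After 3 (read(2)): returned '5O', offset=10
After 4 (seek(-3, CUR)): offset=7
After 5 (read(3)): returned 'G5O', offset=10
After 6 (seek(14, SET)): offset=14
After 7 (seek(-5, CUR)): offset=9
After 8 (read(2)): returned 'OQ', offset=11
After 9 (seek(0, SET)): offset=0
After 10 (seek(11, SET)): offset=11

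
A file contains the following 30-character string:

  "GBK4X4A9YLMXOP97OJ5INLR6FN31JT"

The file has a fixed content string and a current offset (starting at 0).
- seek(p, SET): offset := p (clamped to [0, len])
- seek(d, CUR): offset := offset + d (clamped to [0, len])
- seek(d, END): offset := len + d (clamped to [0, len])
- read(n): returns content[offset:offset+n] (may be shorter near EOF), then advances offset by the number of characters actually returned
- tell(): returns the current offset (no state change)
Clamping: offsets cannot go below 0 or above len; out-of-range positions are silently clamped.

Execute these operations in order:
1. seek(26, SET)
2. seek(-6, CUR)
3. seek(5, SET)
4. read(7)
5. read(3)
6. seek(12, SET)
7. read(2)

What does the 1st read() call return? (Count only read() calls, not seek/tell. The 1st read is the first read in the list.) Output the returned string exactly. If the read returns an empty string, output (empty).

After 1 (seek(26, SET)): offset=26
After 2 (seek(-6, CUR)): offset=20
After 3 (seek(5, SET)): offset=5
After 4 (read(7)): returned '4A9YLMX', offset=12
After 5 (read(3)): returned 'OP9', offset=15
After 6 (seek(12, SET)): offset=12
After 7 (read(2)): returned 'OP', offset=14

Answer: 4A9YLMX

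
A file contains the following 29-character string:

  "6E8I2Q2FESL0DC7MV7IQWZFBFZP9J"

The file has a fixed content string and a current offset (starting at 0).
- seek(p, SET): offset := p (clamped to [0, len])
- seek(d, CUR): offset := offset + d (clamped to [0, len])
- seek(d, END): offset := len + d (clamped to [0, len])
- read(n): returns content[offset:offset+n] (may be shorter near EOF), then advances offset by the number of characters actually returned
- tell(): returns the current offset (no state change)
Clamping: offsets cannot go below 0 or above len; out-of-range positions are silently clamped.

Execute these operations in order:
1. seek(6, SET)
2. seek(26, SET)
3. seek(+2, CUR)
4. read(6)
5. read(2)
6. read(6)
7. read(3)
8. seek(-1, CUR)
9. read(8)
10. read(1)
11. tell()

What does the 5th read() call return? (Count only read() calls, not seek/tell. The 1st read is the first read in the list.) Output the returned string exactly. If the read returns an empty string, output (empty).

After 1 (seek(6, SET)): offset=6
After 2 (seek(26, SET)): offset=26
After 3 (seek(+2, CUR)): offset=28
After 4 (read(6)): returned 'J', offset=29
After 5 (read(2)): returned '', offset=29
After 6 (read(6)): returned '', offset=29
After 7 (read(3)): returned '', offset=29
After 8 (seek(-1, CUR)): offset=28
After 9 (read(8)): returned 'J', offset=29
After 10 (read(1)): returned '', offset=29
After 11 (tell()): offset=29

Answer: J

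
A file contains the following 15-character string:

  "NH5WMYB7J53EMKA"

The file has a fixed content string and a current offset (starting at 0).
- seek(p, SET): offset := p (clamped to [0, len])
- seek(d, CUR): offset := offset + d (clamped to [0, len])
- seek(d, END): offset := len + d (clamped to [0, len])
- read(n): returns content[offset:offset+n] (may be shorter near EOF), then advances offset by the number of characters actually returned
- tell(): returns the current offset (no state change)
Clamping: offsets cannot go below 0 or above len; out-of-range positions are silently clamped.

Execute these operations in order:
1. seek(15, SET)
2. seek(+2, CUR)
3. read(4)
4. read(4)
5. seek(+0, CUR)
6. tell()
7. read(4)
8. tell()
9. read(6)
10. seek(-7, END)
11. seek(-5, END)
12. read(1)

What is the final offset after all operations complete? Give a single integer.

Answer: 11

Derivation:
After 1 (seek(15, SET)): offset=15
After 2 (seek(+2, CUR)): offset=15
After 3 (read(4)): returned '', offset=15
After 4 (read(4)): returned '', offset=15
After 5 (seek(+0, CUR)): offset=15
After 6 (tell()): offset=15
After 7 (read(4)): returned '', offset=15
After 8 (tell()): offset=15
After 9 (read(6)): returned '', offset=15
After 10 (seek(-7, END)): offset=8
After 11 (seek(-5, END)): offset=10
After 12 (read(1)): returned '3', offset=11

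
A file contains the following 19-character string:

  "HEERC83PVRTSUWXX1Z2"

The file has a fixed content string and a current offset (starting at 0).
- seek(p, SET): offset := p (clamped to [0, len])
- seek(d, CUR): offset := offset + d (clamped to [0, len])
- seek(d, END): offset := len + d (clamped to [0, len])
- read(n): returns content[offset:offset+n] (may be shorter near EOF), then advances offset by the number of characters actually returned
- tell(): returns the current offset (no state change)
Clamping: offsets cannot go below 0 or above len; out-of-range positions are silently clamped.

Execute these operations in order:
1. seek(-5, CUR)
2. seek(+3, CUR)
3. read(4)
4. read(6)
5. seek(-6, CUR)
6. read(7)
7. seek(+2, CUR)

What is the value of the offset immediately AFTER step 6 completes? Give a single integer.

Answer: 14

Derivation:
After 1 (seek(-5, CUR)): offset=0
After 2 (seek(+3, CUR)): offset=3
After 3 (read(4)): returned 'RC83', offset=7
After 4 (read(6)): returned 'PVRTSU', offset=13
After 5 (seek(-6, CUR)): offset=7
After 6 (read(7)): returned 'PVRTSUW', offset=14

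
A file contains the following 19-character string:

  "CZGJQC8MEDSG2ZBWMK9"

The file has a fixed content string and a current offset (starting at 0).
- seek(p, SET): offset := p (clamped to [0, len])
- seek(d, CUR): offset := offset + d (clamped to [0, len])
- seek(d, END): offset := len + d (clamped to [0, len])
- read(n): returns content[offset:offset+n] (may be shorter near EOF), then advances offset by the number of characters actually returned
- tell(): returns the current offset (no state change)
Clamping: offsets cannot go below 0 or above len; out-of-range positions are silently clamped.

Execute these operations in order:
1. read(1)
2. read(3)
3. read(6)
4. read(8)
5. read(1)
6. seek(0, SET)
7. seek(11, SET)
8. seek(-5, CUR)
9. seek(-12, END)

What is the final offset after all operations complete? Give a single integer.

After 1 (read(1)): returned 'C', offset=1
After 2 (read(3)): returned 'ZGJ', offset=4
After 3 (read(6)): returned 'QC8MED', offset=10
After 4 (read(8)): returned 'SG2ZBWMK', offset=18
After 5 (read(1)): returned '9', offset=19
After 6 (seek(0, SET)): offset=0
After 7 (seek(11, SET)): offset=11
After 8 (seek(-5, CUR)): offset=6
After 9 (seek(-12, END)): offset=7

Answer: 7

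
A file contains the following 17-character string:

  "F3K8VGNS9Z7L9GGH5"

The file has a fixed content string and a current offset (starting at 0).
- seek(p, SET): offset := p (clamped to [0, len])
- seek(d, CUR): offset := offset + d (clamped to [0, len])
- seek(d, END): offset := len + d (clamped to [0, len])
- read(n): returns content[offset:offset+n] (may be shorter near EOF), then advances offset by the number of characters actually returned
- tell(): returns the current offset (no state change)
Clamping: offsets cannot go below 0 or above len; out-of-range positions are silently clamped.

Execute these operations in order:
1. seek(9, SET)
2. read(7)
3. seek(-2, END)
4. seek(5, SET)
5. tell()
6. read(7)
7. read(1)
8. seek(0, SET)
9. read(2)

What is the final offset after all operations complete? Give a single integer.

Answer: 2

Derivation:
After 1 (seek(9, SET)): offset=9
After 2 (read(7)): returned 'Z7L9GGH', offset=16
After 3 (seek(-2, END)): offset=15
After 4 (seek(5, SET)): offset=5
After 5 (tell()): offset=5
After 6 (read(7)): returned 'GNS9Z7L', offset=12
After 7 (read(1)): returned '9', offset=13
After 8 (seek(0, SET)): offset=0
After 9 (read(2)): returned 'F3', offset=2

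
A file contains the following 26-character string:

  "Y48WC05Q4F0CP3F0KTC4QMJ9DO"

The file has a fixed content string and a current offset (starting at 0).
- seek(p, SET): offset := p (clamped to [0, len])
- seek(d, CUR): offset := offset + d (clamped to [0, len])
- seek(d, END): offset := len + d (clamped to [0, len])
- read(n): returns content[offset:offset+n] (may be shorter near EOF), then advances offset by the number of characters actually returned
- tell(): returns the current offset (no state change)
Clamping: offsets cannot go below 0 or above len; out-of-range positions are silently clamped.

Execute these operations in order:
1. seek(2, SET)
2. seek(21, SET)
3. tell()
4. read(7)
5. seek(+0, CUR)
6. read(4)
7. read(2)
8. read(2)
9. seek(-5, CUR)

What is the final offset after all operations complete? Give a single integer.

Answer: 21

Derivation:
After 1 (seek(2, SET)): offset=2
After 2 (seek(21, SET)): offset=21
After 3 (tell()): offset=21
After 4 (read(7)): returned 'MJ9DO', offset=26
After 5 (seek(+0, CUR)): offset=26
After 6 (read(4)): returned '', offset=26
After 7 (read(2)): returned '', offset=26
After 8 (read(2)): returned '', offset=26
After 9 (seek(-5, CUR)): offset=21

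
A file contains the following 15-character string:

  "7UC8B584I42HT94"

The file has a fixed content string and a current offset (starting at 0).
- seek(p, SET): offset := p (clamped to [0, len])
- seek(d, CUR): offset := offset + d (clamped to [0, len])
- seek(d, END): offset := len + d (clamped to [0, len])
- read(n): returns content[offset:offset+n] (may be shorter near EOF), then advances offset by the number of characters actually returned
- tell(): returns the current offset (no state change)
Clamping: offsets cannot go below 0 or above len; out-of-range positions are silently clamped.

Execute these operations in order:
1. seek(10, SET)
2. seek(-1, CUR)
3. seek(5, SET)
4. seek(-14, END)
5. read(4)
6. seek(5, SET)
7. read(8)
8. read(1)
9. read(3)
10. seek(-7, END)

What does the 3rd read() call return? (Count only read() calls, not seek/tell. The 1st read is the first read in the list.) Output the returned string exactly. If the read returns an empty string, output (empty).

Answer: 9

Derivation:
After 1 (seek(10, SET)): offset=10
After 2 (seek(-1, CUR)): offset=9
After 3 (seek(5, SET)): offset=5
After 4 (seek(-14, END)): offset=1
After 5 (read(4)): returned 'UC8B', offset=5
After 6 (seek(5, SET)): offset=5
After 7 (read(8)): returned '584I42HT', offset=13
After 8 (read(1)): returned '9', offset=14
After 9 (read(3)): returned '4', offset=15
After 10 (seek(-7, END)): offset=8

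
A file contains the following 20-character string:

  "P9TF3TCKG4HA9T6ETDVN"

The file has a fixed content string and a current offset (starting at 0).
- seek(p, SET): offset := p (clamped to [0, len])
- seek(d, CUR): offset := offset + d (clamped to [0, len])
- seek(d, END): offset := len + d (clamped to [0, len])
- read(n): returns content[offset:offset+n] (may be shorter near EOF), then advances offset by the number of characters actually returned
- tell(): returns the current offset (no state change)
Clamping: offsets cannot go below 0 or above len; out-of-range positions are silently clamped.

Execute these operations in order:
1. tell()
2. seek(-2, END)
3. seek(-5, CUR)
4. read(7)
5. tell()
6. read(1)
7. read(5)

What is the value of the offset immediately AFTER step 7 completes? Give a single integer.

Answer: 20

Derivation:
After 1 (tell()): offset=0
After 2 (seek(-2, END)): offset=18
After 3 (seek(-5, CUR)): offset=13
After 4 (read(7)): returned 'T6ETDVN', offset=20
After 5 (tell()): offset=20
After 6 (read(1)): returned '', offset=20
After 7 (read(5)): returned '', offset=20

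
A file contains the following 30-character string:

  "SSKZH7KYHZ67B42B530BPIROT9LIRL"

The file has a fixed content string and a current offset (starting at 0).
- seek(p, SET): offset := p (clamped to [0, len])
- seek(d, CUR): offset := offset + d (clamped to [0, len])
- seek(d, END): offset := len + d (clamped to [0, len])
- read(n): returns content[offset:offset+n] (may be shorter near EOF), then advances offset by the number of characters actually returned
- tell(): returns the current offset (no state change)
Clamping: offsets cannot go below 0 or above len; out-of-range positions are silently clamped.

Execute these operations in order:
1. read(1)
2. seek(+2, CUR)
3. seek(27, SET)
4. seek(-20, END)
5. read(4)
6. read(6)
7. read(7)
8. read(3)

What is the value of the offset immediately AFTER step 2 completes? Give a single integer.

Answer: 3

Derivation:
After 1 (read(1)): returned 'S', offset=1
After 2 (seek(+2, CUR)): offset=3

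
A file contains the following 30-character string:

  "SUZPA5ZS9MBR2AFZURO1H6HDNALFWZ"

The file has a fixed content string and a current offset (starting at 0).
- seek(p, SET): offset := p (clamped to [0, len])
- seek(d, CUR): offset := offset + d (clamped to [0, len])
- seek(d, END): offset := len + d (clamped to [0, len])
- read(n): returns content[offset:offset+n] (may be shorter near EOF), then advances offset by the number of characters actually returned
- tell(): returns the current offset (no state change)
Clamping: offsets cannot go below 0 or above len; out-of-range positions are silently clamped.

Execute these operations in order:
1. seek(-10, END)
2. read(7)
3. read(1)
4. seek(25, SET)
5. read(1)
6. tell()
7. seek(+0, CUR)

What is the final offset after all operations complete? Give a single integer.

Answer: 26

Derivation:
After 1 (seek(-10, END)): offset=20
After 2 (read(7)): returned 'H6HDNAL', offset=27
After 3 (read(1)): returned 'F', offset=28
After 4 (seek(25, SET)): offset=25
After 5 (read(1)): returned 'A', offset=26
After 6 (tell()): offset=26
After 7 (seek(+0, CUR)): offset=26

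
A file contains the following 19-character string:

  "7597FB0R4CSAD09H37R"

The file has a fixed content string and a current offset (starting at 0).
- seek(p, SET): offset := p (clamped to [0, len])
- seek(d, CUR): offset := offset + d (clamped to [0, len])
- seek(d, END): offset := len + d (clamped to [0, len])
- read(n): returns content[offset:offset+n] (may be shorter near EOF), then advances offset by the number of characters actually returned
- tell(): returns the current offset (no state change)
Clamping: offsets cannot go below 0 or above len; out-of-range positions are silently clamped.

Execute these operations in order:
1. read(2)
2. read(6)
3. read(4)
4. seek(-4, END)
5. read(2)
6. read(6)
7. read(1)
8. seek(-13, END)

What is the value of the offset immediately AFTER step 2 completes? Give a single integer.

Answer: 8

Derivation:
After 1 (read(2)): returned '75', offset=2
After 2 (read(6)): returned '97FB0R', offset=8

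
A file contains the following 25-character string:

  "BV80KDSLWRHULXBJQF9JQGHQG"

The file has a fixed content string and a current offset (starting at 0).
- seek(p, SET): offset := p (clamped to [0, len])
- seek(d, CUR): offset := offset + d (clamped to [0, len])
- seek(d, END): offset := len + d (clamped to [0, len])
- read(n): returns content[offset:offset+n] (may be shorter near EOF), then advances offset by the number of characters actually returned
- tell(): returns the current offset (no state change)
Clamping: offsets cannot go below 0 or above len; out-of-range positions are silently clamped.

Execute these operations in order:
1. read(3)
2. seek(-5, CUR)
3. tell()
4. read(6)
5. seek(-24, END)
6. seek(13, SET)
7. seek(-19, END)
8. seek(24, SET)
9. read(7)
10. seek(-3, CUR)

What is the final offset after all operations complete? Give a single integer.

Answer: 22

Derivation:
After 1 (read(3)): returned 'BV8', offset=3
After 2 (seek(-5, CUR)): offset=0
After 3 (tell()): offset=0
After 4 (read(6)): returned 'BV80KD', offset=6
After 5 (seek(-24, END)): offset=1
After 6 (seek(13, SET)): offset=13
After 7 (seek(-19, END)): offset=6
After 8 (seek(24, SET)): offset=24
After 9 (read(7)): returned 'G', offset=25
After 10 (seek(-3, CUR)): offset=22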